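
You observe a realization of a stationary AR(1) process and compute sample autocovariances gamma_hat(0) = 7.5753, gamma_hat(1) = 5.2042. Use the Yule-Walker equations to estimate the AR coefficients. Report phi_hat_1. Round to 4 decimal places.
\hat\phi_{1} = 0.6870

The Yule-Walker equations for an AR(p) process read, in matrix form,
  Gamma_p phi = r_p,   with   (Gamma_p)_{ij} = gamma(|i - j|),
                       (r_p)_i = gamma(i),   i,j = 1..p.
Substitute the sample gammas (Toeplitz matrix and right-hand side of size 1):
  Gamma_p = [[7.5753]]
  r_p     = [5.2042]
With p = 1 this is the single equation gamma(0) phi_1 = gamma(1):
  phi_hat_1 = gamma(1) / gamma(0) = 5.2042 / 7.5753 = 0.6870.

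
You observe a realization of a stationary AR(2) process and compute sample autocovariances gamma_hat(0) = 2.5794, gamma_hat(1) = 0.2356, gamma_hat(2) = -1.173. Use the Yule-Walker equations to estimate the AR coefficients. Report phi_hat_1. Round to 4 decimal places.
\hat\phi_{1} = 0.1340

The Yule-Walker equations for an AR(p) process read, in matrix form,
  Gamma_p phi = r_p,   with   (Gamma_p)_{ij} = gamma(|i - j|),
                       (r_p)_i = gamma(i),   i,j = 1..p.
Substitute the sample gammas (Toeplitz matrix and right-hand side of size 2):
  Gamma_p = [[2.5794, 0.2356], [0.2356, 2.5794]]
  r_p     = [0.2356, -1.173]
Written out:
  2.5794 phi_1 + 0.2356 phi_2 = 0.2356
  0.2356 phi_1 + 2.5794 phi_2 = -1.173
Solve by Cramer's rule:
  det = gamma(0)^2 - gamma(1)^2 = (2.5794)^2 - (0.2356)^2 = 6.65330436 - 0.05550736 = 6.597797
  phi_hat_1 = [gamma(1) gamma(0) - gamma(1) gamma(2)] / det = [(0.2356)(2.5794) - (0.2356)(-1.173)] / 6.597797 = 0.88406544 / 6.597797 = 0.134
  phi_hat_2 = [gamma(0) gamma(2) - gamma(1)^2] / det = [(2.5794)(-1.173) - (0.2356)^2] / 6.597797 = -3.08114356 / 6.597797 = -0.467
So phi_hat = [0.1340, -0.4670].
Therefore phi_hat_1 = 0.1340.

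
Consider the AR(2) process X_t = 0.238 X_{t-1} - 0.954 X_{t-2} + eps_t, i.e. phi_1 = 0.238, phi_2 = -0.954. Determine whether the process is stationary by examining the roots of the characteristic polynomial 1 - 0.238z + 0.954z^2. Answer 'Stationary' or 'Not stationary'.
\text{Stationary}

The AR(p) characteristic polynomial is P(z) = 1 - 0.238z + 0.954z^2.
Stationarity requires all roots to lie outside the unit circle, i.e. |z| > 1 for every root.
Set 1 + (-0.238) z + (0.954) z^2 = 0, i.e. a z^2 + b z + c = 0 with a = 0.954, b = -0.238, c = 1.
Discriminant D = b^2 - 4ac = (-0.238)^2 - 4*(0.954)*1 = 0.056644 - (3.816) = -3.759356.
D < 0, so the roots are the complex-conjugate pair z = (-b +/- i sqrt(-D)) / (2a) = 0.1247 +/- 1.0162i.
For a conjugate pair |z|^2 = z * conj(z) = (product of roots) = c/a = 1/(0.954) = 1.048218, so |z| = sqrt(1.048218) = 1.0238 for both roots.
Moduli of all roots: 1.0238, 1.0238.
All moduli strictly greater than 1? Yes.
Verdict: Stationary.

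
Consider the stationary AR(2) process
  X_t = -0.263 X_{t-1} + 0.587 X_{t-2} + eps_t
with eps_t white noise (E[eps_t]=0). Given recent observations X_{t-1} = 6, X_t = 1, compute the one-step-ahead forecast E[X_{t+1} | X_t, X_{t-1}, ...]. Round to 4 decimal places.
E[X_{t+1} \mid \mathcal F_t] = 3.2590

For an AR(p) model X_t = c + sum_i phi_i X_{t-i} + eps_t, the
one-step-ahead conditional mean is
  E[X_{t+1} | X_t, ...] = c + sum_i phi_i X_{t+1-i}.
Substitute known values:
  E[X_{t+1} | ...] = (-0.263) * (1) + (0.587) * (6)
                   = 3.2590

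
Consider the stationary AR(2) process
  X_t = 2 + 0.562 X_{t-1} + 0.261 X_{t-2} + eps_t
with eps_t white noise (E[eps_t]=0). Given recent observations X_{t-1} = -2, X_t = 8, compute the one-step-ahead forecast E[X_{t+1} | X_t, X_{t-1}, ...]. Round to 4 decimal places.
E[X_{t+1} \mid \mathcal F_t] = 5.9740

For an AR(p) model X_t = c + sum_i phi_i X_{t-i} + eps_t, the
one-step-ahead conditional mean is
  E[X_{t+1} | X_t, ...] = c + sum_i phi_i X_{t+1-i}.
Substitute known values:
  E[X_{t+1} | ...] = 2 + (0.562) * (8) + (0.261) * (-2)
                   = 5.9740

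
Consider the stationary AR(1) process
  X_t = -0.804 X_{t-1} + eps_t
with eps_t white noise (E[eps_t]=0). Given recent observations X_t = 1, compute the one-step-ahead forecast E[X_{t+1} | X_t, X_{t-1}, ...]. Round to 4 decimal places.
E[X_{t+1} \mid \mathcal F_t] = -0.8040

For an AR(p) model X_t = c + sum_i phi_i X_{t-i} + eps_t, the
one-step-ahead conditional mean is
  E[X_{t+1} | X_t, ...] = c + sum_i phi_i X_{t+1-i}.
Substitute known values:
  E[X_{t+1} | ...] = (-0.804) * (1)
                   = -0.8040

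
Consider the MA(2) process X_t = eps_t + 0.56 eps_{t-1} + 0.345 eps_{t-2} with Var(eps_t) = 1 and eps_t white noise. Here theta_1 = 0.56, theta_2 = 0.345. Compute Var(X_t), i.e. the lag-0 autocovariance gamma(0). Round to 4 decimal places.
\gamma(0) = 1.4326

For an MA(q) process X_t = eps_t + sum_i theta_i eps_{t-i} with
Var(eps_t) = sigma^2, the variance is
  gamma(0) = sigma^2 * (1 + sum_i theta_i^2).
  sum_i theta_i^2 = (0.56)^2 + (0.345)^2 = 0.3136 + 0.119025 = 0.432625.
  gamma(0) = 1 * (1 + 0.432625) = 1 * 1.432625 = 1.432625, which rounds to 1.4326.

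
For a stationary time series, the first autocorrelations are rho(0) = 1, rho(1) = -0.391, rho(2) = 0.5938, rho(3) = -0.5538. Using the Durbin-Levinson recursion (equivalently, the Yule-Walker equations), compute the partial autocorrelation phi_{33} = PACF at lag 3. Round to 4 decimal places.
\phi_{33} = -0.3869

The PACF at lag k is phi_{kk}, the last component of the solution
to the Yule-Walker system G_k phi = r_k where
  (G_k)_{ij} = rho(|i - j|), (r_k)_i = rho(i), i,j = 1..k.
Equivalently, Durbin-Levinson gives phi_{kk} iteratively:
  phi_{11} = rho(1)
  phi_{kk} = [rho(k) - sum_{j=1..k-1} phi_{k-1,j} rho(k-j)]
            / [1 - sum_{j=1..k-1} phi_{k-1,j} rho(j)],
  phi_{k,j} = phi_{k-1,j} - phi_{kk} phi_{k-1,k-j},  j = 1..k-1.
Step k = 1:
  phi_11 = rho(1) = -0.391.
Step k = 2:
  phi_22 = [rho(2) - phi_11 rho(1)] / [1 - phi_11 rho(1)] = [0.5938 - (-0.391)(-0.391)] / [1 - (-0.391)(-0.391)]
         = 0.440919 / 0.847119 = 0.520492.
  Update: phi_21 = phi_11 - phi_22 phi_11 = -0.391 - (0.520492)(-0.391) = -0.187487.
Step k = 3:
  phi_33 = [rho(3) - phi_21 rho(2) - phi_22 rho(1)] / [1 - phi_21 rho(1) - phi_22 rho(2)]
    numerator   = -0.5538 - (-0.187487)(0.5938) - (0.520492)(-0.391) = -0.23895741
    denominator = 1 - (-0.187487)(-0.391) - (0.520492)(0.5938) = 0.61762401
  phi_33 = -0.23895741 / 0.61762401 = -0.3869.
Therefore phi_{33} = -0.3869.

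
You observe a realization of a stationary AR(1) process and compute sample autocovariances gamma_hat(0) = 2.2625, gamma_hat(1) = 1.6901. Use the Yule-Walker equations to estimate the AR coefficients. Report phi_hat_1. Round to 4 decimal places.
\hat\phi_{1} = 0.7470

The Yule-Walker equations for an AR(p) process read, in matrix form,
  Gamma_p phi = r_p,   with   (Gamma_p)_{ij} = gamma(|i - j|),
                       (r_p)_i = gamma(i),   i,j = 1..p.
Substitute the sample gammas (Toeplitz matrix and right-hand side of size 1):
  Gamma_p = [[2.2625]]
  r_p     = [1.6901]
With p = 1 this is the single equation gamma(0) phi_1 = gamma(1):
  phi_hat_1 = gamma(1) / gamma(0) = 1.6901 / 2.2625 = 0.7470.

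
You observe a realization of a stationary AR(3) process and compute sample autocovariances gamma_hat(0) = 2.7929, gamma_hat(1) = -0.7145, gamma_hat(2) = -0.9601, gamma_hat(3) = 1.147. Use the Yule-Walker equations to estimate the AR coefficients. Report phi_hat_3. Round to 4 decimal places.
\hat\phi_{3} = 0.2280

The Yule-Walker equations for an AR(p) process read, in matrix form,
  Gamma_p phi = r_p,   with   (Gamma_p)_{ij} = gamma(|i - j|),
                       (r_p)_i = gamma(i),   i,j = 1..p.
Substitute the sample gammas (Toeplitz matrix and right-hand side of size 3):
  Gamma_p = [[2.7929, -0.7145, -0.9601], [-0.7145, 2.7929, -0.7145], [-0.9601, -0.7145, 2.7929]]
  r_p     = [-0.7145, -0.9601, 1.147]
Written out (R1..R3):
  (R1) 2.7929 phi_1 - 0.7145 phi_2 - 0.9601 phi_3 = -0.7145
  (R2) -0.7145 phi_1 + 2.7929 phi_2 - 0.7145 phi_3 = -0.9601
  (R3) -0.9601 phi_1 - 0.7145 phi_2 + 2.7929 phi_3 = 1.147
Gaussian elimination:
  R2 <- R2 - (-0.7145/2.7929) R1 = R2 - (-0.255827) R1:  2.610111 phi_2 - 0.96012 phi_3 = -1.142889
  R3 <- R3 - (-0.9601/2.7929) R1 = R3 - (-0.343765) R1:  -0.96012 phi_2 + 2.462852 phi_3 = 0.90138
  R3 <- R3 - (-0.96012/2.610111) R2 = R3 - (-0.367846) R2:  2.109675 phi_3 = 0.480973
Back-substitution:
  phi_hat_3 = 0.480973 / 2.109675 = 0.227984
  phi_hat_2 = (-1.142889 - (-0.96012)(0.227984)) / 2.610111 = -0.354006
  phi_hat_1 = (-0.7145 - (-0.7145)(-0.354006) - (-0.9601)(0.227984)) / 2.7929 = -0.268019
So phi_hat = [-0.2680, -0.3540, 0.2280].
Therefore phi_hat_3 = 0.2280.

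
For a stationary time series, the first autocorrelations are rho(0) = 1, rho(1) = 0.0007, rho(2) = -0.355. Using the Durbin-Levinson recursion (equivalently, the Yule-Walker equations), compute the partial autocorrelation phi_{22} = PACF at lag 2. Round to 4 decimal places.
\phi_{22} = -0.3550

The PACF at lag k is phi_{kk}, the last component of the solution
to the Yule-Walker system G_k phi = r_k where
  (G_k)_{ij} = rho(|i - j|), (r_k)_i = rho(i), i,j = 1..k.
Equivalently, Durbin-Levinson gives phi_{kk} iteratively:
  phi_{11} = rho(1)
  phi_{kk} = [rho(k) - sum_{j=1..k-1} phi_{k-1,j} rho(k-j)]
            / [1 - sum_{j=1..k-1} phi_{k-1,j} rho(j)],
  phi_{k,j} = phi_{k-1,j} - phi_{kk} phi_{k-1,k-j},  j = 1..k-1.
Step k = 1:
  phi_11 = rho(1) = 0.0007.
Step k = 2:
  phi_22 = [rho(2) - phi_11 rho(1)] / [1 - phi_11 rho(1)] = [-0.355 - (0.0007)(0.0007)] / [1 - (0.0007)(0.0007)]
         = -0.35500049 / 0.99999951 = -0.355.
Therefore phi_{22} = -0.3550.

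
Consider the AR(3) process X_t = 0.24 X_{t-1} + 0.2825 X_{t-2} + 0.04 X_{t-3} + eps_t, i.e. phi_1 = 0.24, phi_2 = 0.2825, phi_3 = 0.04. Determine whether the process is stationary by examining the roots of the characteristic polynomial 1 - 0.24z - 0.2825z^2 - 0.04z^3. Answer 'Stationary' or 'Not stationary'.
\text{Stationary}

The AR(p) characteristic polynomial is P(z) = 1 - 0.24z - 0.2825z^2 - 0.04z^3.
Stationarity requires all roots to lie outside the unit circle, i.e. |z| > 1 for every root.
Degree 3: look for a simple real root z0 first, then factor out (1 - z/z0) and solve the remaining quadratic.
Testing z0 = -4: P(-4) = 1 + (-0.24)(-4) + (-0.2825)(-4)^2 + (-0.04)(-4)^3
  = 1 + (0.96) + (-4.52) + (2.56) = 0.  So z_0 = -4 is a root, |z_0| = 4.
Divide out the factor (1 + 0.25 z) = (1 - z/z0) (since 1/z0 = -0.25):
  P(z) = (1 + 0.25 z)(1 + (-0.49) z + (-0.16) z^2)
  [check: z-coef -0.49 - (-0.25) = -0.24; z^2-coef -0.16 - (-0.25)(-0.49) = -0.2825; z^3-coef -(-0.25)(-0.16) = -0.04.]
Remaining roots from the quadratic factor 1 + (-0.49) z + (-0.16) z^2:
  Set 1 + (-0.49) z + (-0.16) z^2 = 0, i.e. a z^2 + b z + c = 0 with a = -0.16, b = -0.49, c = 1.
  Discriminant D = b^2 - 4ac = (-0.49)^2 - 4*(-0.16)*1 = 0.2401 - (-0.64) = 0.8801.
  D >= 0, so the roots are real: z = (-b +/- sqrt(D)) / (2a) = (0.49 +/- 0.938136) / (-0.32).
    z_1 = (0.49 + 0.938136) / (-0.32) = -4.4629,   |z_1| = 4.4629.
    z_2 = (0.49 - 0.938136) / (-0.32) = 1.4004,   |z_2| = 1.4004.
Moduli of all roots: 4.0000, 4.4629, 1.4004.
All moduli strictly greater than 1? Yes.
Verdict: Stationary.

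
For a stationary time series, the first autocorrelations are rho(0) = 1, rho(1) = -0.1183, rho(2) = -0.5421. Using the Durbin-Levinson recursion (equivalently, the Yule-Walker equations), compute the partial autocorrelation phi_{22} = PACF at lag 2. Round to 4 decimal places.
\phi_{22} = -0.5640

The PACF at lag k is phi_{kk}, the last component of the solution
to the Yule-Walker system G_k phi = r_k where
  (G_k)_{ij} = rho(|i - j|), (r_k)_i = rho(i), i,j = 1..k.
Equivalently, Durbin-Levinson gives phi_{kk} iteratively:
  phi_{11} = rho(1)
  phi_{kk} = [rho(k) - sum_{j=1..k-1} phi_{k-1,j} rho(k-j)]
            / [1 - sum_{j=1..k-1} phi_{k-1,j} rho(j)],
  phi_{k,j} = phi_{k-1,j} - phi_{kk} phi_{k-1,k-j},  j = 1..k-1.
Step k = 1:
  phi_11 = rho(1) = -0.1183.
Step k = 2:
  phi_22 = [rho(2) - phi_11 rho(1)] / [1 - phi_11 rho(1)] = [-0.5421 - (-0.1183)(-0.1183)] / [1 - (-0.1183)(-0.1183)]
         = -0.55609489 / 0.98600511 = -0.564.
Therefore phi_{22} = -0.5640.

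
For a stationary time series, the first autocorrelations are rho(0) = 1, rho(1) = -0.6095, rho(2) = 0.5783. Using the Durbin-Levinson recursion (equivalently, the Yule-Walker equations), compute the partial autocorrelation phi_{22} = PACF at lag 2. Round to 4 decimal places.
\phi_{22} = 0.3290

The PACF at lag k is phi_{kk}, the last component of the solution
to the Yule-Walker system G_k phi = r_k where
  (G_k)_{ij} = rho(|i - j|), (r_k)_i = rho(i), i,j = 1..k.
Equivalently, Durbin-Levinson gives phi_{kk} iteratively:
  phi_{11} = rho(1)
  phi_{kk} = [rho(k) - sum_{j=1..k-1} phi_{k-1,j} rho(k-j)]
            / [1 - sum_{j=1..k-1} phi_{k-1,j} rho(j)],
  phi_{k,j} = phi_{k-1,j} - phi_{kk} phi_{k-1,k-j},  j = 1..k-1.
Step k = 1:
  phi_11 = rho(1) = -0.6095.
Step k = 2:
  phi_22 = [rho(2) - phi_11 rho(1)] / [1 - phi_11 rho(1)] = [0.5783 - (-0.6095)(-0.6095)] / [1 - (-0.6095)(-0.6095)]
         = 0.20680975 / 0.62850975 = 0.329.
Therefore phi_{22} = 0.3290.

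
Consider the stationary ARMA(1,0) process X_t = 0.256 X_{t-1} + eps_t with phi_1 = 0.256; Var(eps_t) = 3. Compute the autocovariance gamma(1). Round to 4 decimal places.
\gamma(1) = 0.8219

Multiply the model equation by X_{t-k} and take expectations. With theta_0 = psi_0 = 1 and psi_j the MA(infinity) weights, this gives
  gamma(k) - sum_i phi_i gamma(k-i) = c_k,
  c_k = sigma^2 * sum_{j=k..q} theta_j psi_{j-k}   (c_k = 0 for k > q),
using gamma(-m) = gamma(m).
Pure AR (q = 0): c_0 = sigma^2 = 3, c_k = 0 for k >= 1.
Equations for k = 0 and k = 1 (AR order 1):
  gamma(0) = phi_1 gamma(1) + c_0
  gamma(1) = phi_1 gamma(0) + c_1
Substituting the second into the first: gamma(0) (1 - phi_1^2) = c_0 + phi_1 c_1, so
  gamma(0) = c_0 / (1 - phi_1^2) = 3 / (1 - (0.256)^2) = 3 / 0.934464 = 3.210397.
  gamma(1) = phi_1 gamma(0) = (0.256)(3.210397) = 0.821862.
Therefore gamma(1) = 0.8219 (to 4 decimal places).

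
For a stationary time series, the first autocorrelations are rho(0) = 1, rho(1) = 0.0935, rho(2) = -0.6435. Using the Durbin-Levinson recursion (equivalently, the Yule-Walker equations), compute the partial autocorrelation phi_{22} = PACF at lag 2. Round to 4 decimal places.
\phi_{22} = -0.6580

The PACF at lag k is phi_{kk}, the last component of the solution
to the Yule-Walker system G_k phi = r_k where
  (G_k)_{ij} = rho(|i - j|), (r_k)_i = rho(i), i,j = 1..k.
Equivalently, Durbin-Levinson gives phi_{kk} iteratively:
  phi_{11} = rho(1)
  phi_{kk} = [rho(k) - sum_{j=1..k-1} phi_{k-1,j} rho(k-j)]
            / [1 - sum_{j=1..k-1} phi_{k-1,j} rho(j)],
  phi_{k,j} = phi_{k-1,j} - phi_{kk} phi_{k-1,k-j},  j = 1..k-1.
Step k = 1:
  phi_11 = rho(1) = 0.0935.
Step k = 2:
  phi_22 = [rho(2) - phi_11 rho(1)] / [1 - phi_11 rho(1)] = [-0.6435 - (0.0935)(0.0935)] / [1 - (0.0935)(0.0935)]
         = -0.65224225 / 0.99125775 = -0.658.
Therefore phi_{22} = -0.6580.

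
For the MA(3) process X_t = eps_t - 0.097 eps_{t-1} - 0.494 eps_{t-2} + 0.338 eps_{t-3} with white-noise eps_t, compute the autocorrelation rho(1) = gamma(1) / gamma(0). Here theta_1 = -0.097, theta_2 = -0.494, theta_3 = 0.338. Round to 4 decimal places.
\rho(1) = -0.1580

For an MA(q) process with theta_0 = 1, the autocovariance is
  gamma(k) = sigma^2 * sum_{i=0..q-k} theta_i * theta_{i+k},
and rho(k) = gamma(k) / gamma(0). Sigma^2 cancels.
  numerator   = (1)*(-0.097) + (-0.097)*(-0.494) + (-0.494)*(0.338) = -0.216054.
  denominator = (1)^2 + (-0.097)^2 + (-0.494)^2 + (0.338)^2 = 1.367689.
  rho(1) = -0.216054 / 1.367689 = -0.1580.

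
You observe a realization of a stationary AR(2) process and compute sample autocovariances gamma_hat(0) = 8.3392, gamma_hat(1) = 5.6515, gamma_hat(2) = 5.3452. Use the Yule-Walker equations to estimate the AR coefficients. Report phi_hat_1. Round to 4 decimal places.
\hat\phi_{1} = 0.4500

The Yule-Walker equations for an AR(p) process read, in matrix form,
  Gamma_p phi = r_p,   with   (Gamma_p)_{ij} = gamma(|i - j|),
                       (r_p)_i = gamma(i),   i,j = 1..p.
Substitute the sample gammas (Toeplitz matrix and right-hand side of size 2):
  Gamma_p = [[8.3392, 5.6515], [5.6515, 8.3392]]
  r_p     = [5.6515, 5.3452]
Written out:
  8.3392 phi_1 + 5.6515 phi_2 = 5.6515
  5.6515 phi_1 + 8.3392 phi_2 = 5.3452
Solve by Cramer's rule:
  det = gamma(0)^2 - gamma(1)^2 = (8.3392)^2 - (5.6515)^2 = 69.54225664 - 31.93945225 = 37.60280439
  phi_hat_1 = [gamma(1) gamma(0) - gamma(1) gamma(2)] / det = [(5.6515)(8.3392) - (5.6515)(5.3452)] / 37.60280439 = 16.920591 / 37.60280439 = 0.45
  phi_hat_2 = [gamma(0) gamma(2) - gamma(1)^2] / det = [(8.3392)(5.3452) - (5.6515)^2] / 37.60280439 = 12.63523959 / 37.60280439 = 0.336
So phi_hat = [0.4500, 0.3360].
Therefore phi_hat_1 = 0.4500.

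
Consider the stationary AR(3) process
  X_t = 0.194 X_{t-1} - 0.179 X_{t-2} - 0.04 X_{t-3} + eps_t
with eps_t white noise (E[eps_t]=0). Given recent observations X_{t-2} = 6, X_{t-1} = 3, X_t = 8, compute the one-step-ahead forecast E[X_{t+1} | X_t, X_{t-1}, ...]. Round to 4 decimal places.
E[X_{t+1} \mid \mathcal F_t] = 0.7750

For an AR(p) model X_t = c + sum_i phi_i X_{t-i} + eps_t, the
one-step-ahead conditional mean is
  E[X_{t+1} | X_t, ...] = c + sum_i phi_i X_{t+1-i}.
Substitute known values:
  E[X_{t+1} | ...] = (0.194) * (8) + (-0.179) * (3) + (-0.04) * (6)
                   = 0.7750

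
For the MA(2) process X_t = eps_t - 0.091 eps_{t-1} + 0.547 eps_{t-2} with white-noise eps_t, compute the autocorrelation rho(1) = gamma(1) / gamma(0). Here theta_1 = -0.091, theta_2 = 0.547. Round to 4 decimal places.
\rho(1) = -0.1077

For an MA(q) process with theta_0 = 1, the autocovariance is
  gamma(k) = sigma^2 * sum_{i=0..q-k} theta_i * theta_{i+k},
and rho(k) = gamma(k) / gamma(0). Sigma^2 cancels.
  numerator   = (1)*(-0.091) + (-0.091)*(0.547) = -0.140777.
  denominator = (1)^2 + (-0.091)^2 + (0.547)^2 = 1.30749.
  rho(1) = -0.140777 / 1.30749 = -0.1077.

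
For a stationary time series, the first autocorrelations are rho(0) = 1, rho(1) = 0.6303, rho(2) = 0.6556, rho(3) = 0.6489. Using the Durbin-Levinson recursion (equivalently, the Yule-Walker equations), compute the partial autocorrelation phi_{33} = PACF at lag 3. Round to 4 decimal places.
\phi_{33} = 0.2899

The PACF at lag k is phi_{kk}, the last component of the solution
to the Yule-Walker system G_k phi = r_k where
  (G_k)_{ij} = rho(|i - j|), (r_k)_i = rho(i), i,j = 1..k.
Equivalently, Durbin-Levinson gives phi_{kk} iteratively:
  phi_{11} = rho(1)
  phi_{kk} = [rho(k) - sum_{j=1..k-1} phi_{k-1,j} rho(k-j)]
            / [1 - sum_{j=1..k-1} phi_{k-1,j} rho(j)],
  phi_{k,j} = phi_{k-1,j} - phi_{kk} phi_{k-1,k-j},  j = 1..k-1.
Step k = 1:
  phi_11 = rho(1) = 0.6303.
Step k = 2:
  phi_22 = [rho(2) - phi_11 rho(1)] / [1 - phi_11 rho(1)] = [0.6556 - (0.6303)(0.6303)] / [1 - (0.6303)(0.6303)]
         = 0.25832191 / 0.60272191 = 0.428592.
  Update: phi_21 = phi_11 - phi_22 phi_11 = 0.6303 - (0.428592)(0.6303) = 0.360158.
Step k = 3:
  phi_33 = [rho(3) - phi_21 rho(2) - phi_22 rho(1)] / [1 - phi_21 rho(1) - phi_22 rho(2)]
    numerator   = 0.6489 - (0.360158)(0.6556) - (0.428592)(0.6303) = 0.14263853
    denominator = 1 - (0.360158)(0.6303) - (0.428592)(0.6556) = 0.49200715
  phi_33 = 0.14263853 / 0.49200715 = 0.2899.
Therefore phi_{33} = 0.2899.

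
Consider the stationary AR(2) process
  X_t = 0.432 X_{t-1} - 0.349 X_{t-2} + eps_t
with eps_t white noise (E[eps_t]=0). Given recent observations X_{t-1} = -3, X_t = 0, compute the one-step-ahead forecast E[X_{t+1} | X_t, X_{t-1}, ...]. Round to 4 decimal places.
E[X_{t+1} \mid \mathcal F_t] = 1.0470

For an AR(p) model X_t = c + sum_i phi_i X_{t-i} + eps_t, the
one-step-ahead conditional mean is
  E[X_{t+1} | X_t, ...] = c + sum_i phi_i X_{t+1-i}.
Substitute known values:
  E[X_{t+1} | ...] = (0.432) * (0) + (-0.349) * (-3)
                   = 1.0470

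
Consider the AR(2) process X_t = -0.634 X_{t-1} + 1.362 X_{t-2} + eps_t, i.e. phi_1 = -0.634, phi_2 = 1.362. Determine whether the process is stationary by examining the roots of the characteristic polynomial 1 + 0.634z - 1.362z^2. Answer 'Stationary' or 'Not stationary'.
\text{Not stationary}

The AR(p) characteristic polynomial is P(z) = 1 + 0.634z - 1.362z^2.
Stationarity requires all roots to lie outside the unit circle, i.e. |z| > 1 for every root.
Set 1 + (0.634) z + (-1.362) z^2 = 0, i.e. a z^2 + b z + c = 0 with a = -1.362, b = 0.634, c = 1.
Discriminant D = b^2 - 4ac = (0.634)^2 - 4*(-1.362)*1 = 0.401956 - (-5.448) = 5.849956.
D >= 0, so the roots are real: z = (-b +/- sqrt(D)) / (2a) = (-0.634 +/- 2.418668) / (-2.724).
  z_1 = (-0.634 + 2.418668) / (-2.724) = -0.6552,   |z_1| = 0.6552.
  z_2 = (-0.634 - 2.418668) / (-2.724) = 1.1207,   |z_2| = 1.1207.
Moduli of all roots: 0.6552, 1.1207.
All moduli strictly greater than 1? No.
Verdict: Not stationary.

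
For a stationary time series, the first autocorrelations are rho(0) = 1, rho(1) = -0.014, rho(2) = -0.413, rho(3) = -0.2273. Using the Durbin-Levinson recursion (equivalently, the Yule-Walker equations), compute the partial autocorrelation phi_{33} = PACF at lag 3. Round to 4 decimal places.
\phi_{33} = -0.2910

The PACF at lag k is phi_{kk}, the last component of the solution
to the Yule-Walker system G_k phi = r_k where
  (G_k)_{ij} = rho(|i - j|), (r_k)_i = rho(i), i,j = 1..k.
Equivalently, Durbin-Levinson gives phi_{kk} iteratively:
  phi_{11} = rho(1)
  phi_{kk} = [rho(k) - sum_{j=1..k-1} phi_{k-1,j} rho(k-j)]
            / [1 - sum_{j=1..k-1} phi_{k-1,j} rho(j)],
  phi_{k,j} = phi_{k-1,j} - phi_{kk} phi_{k-1,k-j},  j = 1..k-1.
Step k = 1:
  phi_11 = rho(1) = -0.014.
Step k = 2:
  phi_22 = [rho(2) - phi_11 rho(1)] / [1 - phi_11 rho(1)] = [-0.413 - (-0.014)(-0.014)] / [1 - (-0.014)(-0.014)]
         = -0.413196 / 0.999804 = -0.413277.
  Update: phi_21 = phi_11 - phi_22 phi_11 = -0.014 - (-0.413277)(-0.014) = -0.019786.
Step k = 3:
  phi_33 = [rho(3) - phi_21 rho(2) - phi_22 rho(1)] / [1 - phi_21 rho(1) - phi_22 rho(2)]
    numerator   = -0.2273 - (-0.019786)(-0.413) - (-0.413277)(-0.014) = -0.24125745
    denominator = 1 - (-0.019786)(-0.014) - (-0.413277)(-0.413) = 0.8290396
  phi_33 = -0.24125745 / 0.8290396 = -0.291.
Therefore phi_{33} = -0.2910.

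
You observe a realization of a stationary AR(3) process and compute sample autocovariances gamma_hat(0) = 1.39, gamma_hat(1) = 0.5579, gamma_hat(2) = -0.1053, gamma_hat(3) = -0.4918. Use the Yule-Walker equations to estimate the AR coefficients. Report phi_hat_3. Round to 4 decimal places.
\hat\phi_{3} = -0.2610

The Yule-Walker equations for an AR(p) process read, in matrix form,
  Gamma_p phi = r_p,   with   (Gamma_p)_{ij} = gamma(|i - j|),
                       (r_p)_i = gamma(i),   i,j = 1..p.
Substitute the sample gammas (Toeplitz matrix and right-hand side of size 3):
  Gamma_p = [[1.39, 0.5579, -0.1053], [0.5579, 1.39, 0.5579], [-0.1053, 0.5579, 1.39]]
  r_p     = [0.5579, -0.1053, -0.4918]
Written out (R1..R3):
  (R1) 1.39 phi_1 + 0.5579 phi_2 - 0.1053 phi_3 = 0.5579
  (R2) 0.5579 phi_1 + 1.39 phi_2 + 0.5579 phi_3 = -0.1053
  (R3) -0.1053 phi_1 + 0.5579 phi_2 + 1.39 phi_3 = -0.4918
Gaussian elimination:
  R2 <- R2 - (0.5579/1.39) R1 = R2 - (0.401367) R1:  1.166077 phi_2 + 0.600164 phi_3 = -0.329223
  R3 <- R3 - (-0.1053/1.39) R1 = R3 - (-0.075755) R1:  0.600164 phi_2 + 1.382023 phi_3 = -0.449536
  R3 <- R3 - (0.600164/1.166077) R2 = R3 - (0.514686) R2:  1.073127 phi_3 = -0.28009
Back-substitution:
  phi_hat_3 = -0.28009 / 1.073127 = -0.261003
  phi_hat_2 = (-0.329223 - (0.600164)(-0.261003)) / 1.166077 = -0.147999
  phi_hat_1 = (0.5579 - (0.5579)(-0.147999) - (-0.1053)(-0.261003)) / 1.39 = 0.440996
So phi_hat = [0.4410, -0.1480, -0.2610].
Therefore phi_hat_3 = -0.2610.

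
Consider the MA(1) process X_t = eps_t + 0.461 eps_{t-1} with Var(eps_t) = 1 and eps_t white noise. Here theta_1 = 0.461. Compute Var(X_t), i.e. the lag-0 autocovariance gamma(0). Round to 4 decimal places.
\gamma(0) = 1.2125

For an MA(q) process X_t = eps_t + sum_i theta_i eps_{t-i} with
Var(eps_t) = sigma^2, the variance is
  gamma(0) = sigma^2 * (1 + sum_i theta_i^2).
  sum_i theta_i^2 = (0.461)^2 = 0.212521.
  gamma(0) = 1 * (1 + 0.212521) = 1 * 1.212521 = 1.212521, which rounds to 1.2125.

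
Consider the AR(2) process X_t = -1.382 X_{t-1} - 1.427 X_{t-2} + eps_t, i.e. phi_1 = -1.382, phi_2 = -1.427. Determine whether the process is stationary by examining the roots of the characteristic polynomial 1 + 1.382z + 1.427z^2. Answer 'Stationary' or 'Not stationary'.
\text{Not stationary}

The AR(p) characteristic polynomial is P(z) = 1 + 1.382z + 1.427z^2.
Stationarity requires all roots to lie outside the unit circle, i.e. |z| > 1 for every root.
Set 1 + (1.382) z + (1.427) z^2 = 0, i.e. a z^2 + b z + c = 0 with a = 1.427, b = 1.382, c = 1.
Discriminant D = b^2 - 4ac = (1.382)^2 - 4*(1.427)*1 = 1.909924 - (5.708) = -3.798076.
D < 0, so the roots are the complex-conjugate pair z = (-b +/- i sqrt(-D)) / (2a) = -0.4842 +/- 0.6829i.
For a conjugate pair |z|^2 = z * conj(z) = (product of roots) = c/a = 1/(1.427) = 0.700771, so |z| = sqrt(0.700771) = 0.8371 for both roots.
Moduli of all roots: 0.8371, 0.8371.
All moduli strictly greater than 1? No.
Verdict: Not stationary.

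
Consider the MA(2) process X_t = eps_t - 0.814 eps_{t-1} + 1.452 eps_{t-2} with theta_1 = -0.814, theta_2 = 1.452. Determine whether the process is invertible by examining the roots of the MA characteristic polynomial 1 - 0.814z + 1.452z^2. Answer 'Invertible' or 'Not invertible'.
\text{Not invertible}

The MA(q) characteristic polynomial is P(z) = 1 - 0.814z + 1.452z^2.
Invertibility requires all roots to lie outside the unit circle, i.e. |z| > 1 for every root.
Set 1 + (-0.814) z + (1.452) z^2 = 0, i.e. a z^2 + b z + c = 0 with a = 1.452, b = -0.814, c = 1.
Discriminant D = b^2 - 4ac = (-0.814)^2 - 4*(1.452)*1 = 0.662596 - (5.808) = -5.145404.
D < 0, so the roots are the complex-conjugate pair z = (-b +/- i sqrt(-D)) / (2a) = 0.2803 +/- 0.7811i.
For a conjugate pair |z|^2 = z * conj(z) = (product of roots) = c/a = 1/(1.452) = 0.688705, so |z| = sqrt(0.688705) = 0.8299 for both roots.
Moduli of all roots: 0.8299, 0.8299.
All moduli strictly greater than 1? No.
Verdict: Not invertible.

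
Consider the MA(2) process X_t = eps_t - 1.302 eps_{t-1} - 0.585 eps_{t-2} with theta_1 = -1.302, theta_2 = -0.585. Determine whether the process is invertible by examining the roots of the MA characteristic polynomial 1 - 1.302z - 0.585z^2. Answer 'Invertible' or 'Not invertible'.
\text{Not invertible}

The MA(q) characteristic polynomial is P(z) = 1 - 1.302z - 0.585z^2.
Invertibility requires all roots to lie outside the unit circle, i.e. |z| > 1 for every root.
Set 1 + (-1.302) z + (-0.585) z^2 = 0, i.e. a z^2 + b z + c = 0 with a = -0.585, b = -1.302, c = 1.
Discriminant D = b^2 - 4ac = (-1.302)^2 - 4*(-0.585)*1 = 1.695204 - (-2.34) = 4.035204.
D >= 0, so the roots are real: z = (-b +/- sqrt(D)) / (2a) = (1.302 +/- 2.008782) / (-1.17).
  z_1 = (1.302 + 2.008782) / (-1.17) = -2.8297,   |z_1| = 2.8297.
  z_2 = (1.302 - 2.008782) / (-1.17) = 0.6041,   |z_2| = 0.6041.
Moduli of all roots: 2.8297, 0.6041.
All moduli strictly greater than 1? No.
Verdict: Not invertible.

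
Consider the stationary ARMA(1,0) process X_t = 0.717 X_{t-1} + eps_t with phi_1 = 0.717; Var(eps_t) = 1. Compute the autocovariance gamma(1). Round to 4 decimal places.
\gamma(1) = 1.4756

Multiply the model equation by X_{t-k} and take expectations. With theta_0 = psi_0 = 1 and psi_j the MA(infinity) weights, this gives
  gamma(k) - sum_i phi_i gamma(k-i) = c_k,
  c_k = sigma^2 * sum_{j=k..q} theta_j psi_{j-k}   (c_k = 0 for k > q),
using gamma(-m) = gamma(m).
Pure AR (q = 0): c_0 = sigma^2 = 1, c_k = 0 for k >= 1.
Equations for k = 0 and k = 1 (AR order 1):
  gamma(0) = phi_1 gamma(1) + c_0
  gamma(1) = phi_1 gamma(0) + c_1
Substituting the second into the first: gamma(0) (1 - phi_1^2) = c_0 + phi_1 c_1, so
  gamma(0) = c_0 / (1 - phi_1^2) = 1 / (1 - (0.717)^2) = 1 / 0.485911 = 2.05799.
  gamma(1) = phi_1 gamma(0) = (0.717)(2.05799) = 1.475579.
Therefore gamma(1) = 1.4756 (to 4 decimal places).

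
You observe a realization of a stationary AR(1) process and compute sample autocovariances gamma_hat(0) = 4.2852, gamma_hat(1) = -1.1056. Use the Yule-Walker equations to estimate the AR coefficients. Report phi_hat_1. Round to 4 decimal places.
\hat\phi_{1} = -0.2580

The Yule-Walker equations for an AR(p) process read, in matrix form,
  Gamma_p phi = r_p,   with   (Gamma_p)_{ij} = gamma(|i - j|),
                       (r_p)_i = gamma(i),   i,j = 1..p.
Substitute the sample gammas (Toeplitz matrix and right-hand side of size 1):
  Gamma_p = [[4.2852]]
  r_p     = [-1.1056]
With p = 1 this is the single equation gamma(0) phi_1 = gamma(1):
  phi_hat_1 = gamma(1) / gamma(0) = -1.1056 / 4.2852 = -0.2580.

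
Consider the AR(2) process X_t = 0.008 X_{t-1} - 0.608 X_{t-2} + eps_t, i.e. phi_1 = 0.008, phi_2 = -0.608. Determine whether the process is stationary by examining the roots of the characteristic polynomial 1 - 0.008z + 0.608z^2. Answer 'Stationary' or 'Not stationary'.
\text{Stationary}

The AR(p) characteristic polynomial is P(z) = 1 - 0.008z + 0.608z^2.
Stationarity requires all roots to lie outside the unit circle, i.e. |z| > 1 for every root.
Set 1 + (-0.008) z + (0.608) z^2 = 0, i.e. a z^2 + b z + c = 0 with a = 0.608, b = -0.008, c = 1.
Discriminant D = b^2 - 4ac = (-0.008)^2 - 4*(0.608)*1 = 0.000064 - (2.432) = -2.431936.
D < 0, so the roots are the complex-conjugate pair z = (-b +/- i sqrt(-D)) / (2a) = 0.0066 +/- 1.2825i.
For a conjugate pair |z|^2 = z * conj(z) = (product of roots) = c/a = 1/(0.608) = 1.644737, so |z| = sqrt(1.644737) = 1.2825 for both roots.
Moduli of all roots: 1.2825, 1.2825.
All moduli strictly greater than 1? Yes.
Verdict: Stationary.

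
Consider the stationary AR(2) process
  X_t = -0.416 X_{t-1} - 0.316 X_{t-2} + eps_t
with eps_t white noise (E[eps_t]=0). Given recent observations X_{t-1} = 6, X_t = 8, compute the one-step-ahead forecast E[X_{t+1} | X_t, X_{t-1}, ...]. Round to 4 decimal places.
E[X_{t+1} \mid \mathcal F_t] = -5.2240

For an AR(p) model X_t = c + sum_i phi_i X_{t-i} + eps_t, the
one-step-ahead conditional mean is
  E[X_{t+1} | X_t, ...] = c + sum_i phi_i X_{t+1-i}.
Substitute known values:
  E[X_{t+1} | ...] = (-0.416) * (8) + (-0.316) * (6)
                   = -5.2240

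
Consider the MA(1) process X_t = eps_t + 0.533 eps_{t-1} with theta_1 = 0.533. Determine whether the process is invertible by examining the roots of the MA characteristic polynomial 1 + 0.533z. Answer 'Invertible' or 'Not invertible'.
\text{Invertible}

The MA(q) characteristic polynomial is P(z) = 1 + 0.533z.
Invertibility requires all roots to lie outside the unit circle, i.e. |z| > 1 for every root.
This is linear in z: 1 + (0.533) z = 0  =>  z = -1/(0.533) = -1.876173,  |z| = 1.876173.
Moduli of all roots: 1.8762.
All moduli strictly greater than 1? Yes.
Verdict: Invertible.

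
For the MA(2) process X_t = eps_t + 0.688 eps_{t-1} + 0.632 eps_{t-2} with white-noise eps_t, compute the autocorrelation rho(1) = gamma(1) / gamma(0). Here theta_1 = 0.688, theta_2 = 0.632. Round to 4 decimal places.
\rho(1) = 0.5995

For an MA(q) process with theta_0 = 1, the autocovariance is
  gamma(k) = sigma^2 * sum_{i=0..q-k} theta_i * theta_{i+k},
and rho(k) = gamma(k) / gamma(0). Sigma^2 cancels.
  numerator   = (1)*(0.688) + (0.688)*(0.632) = 1.122816.
  denominator = (1)^2 + (0.688)^2 + (0.632)^2 = 1.872768.
  rho(1) = 1.122816 / 1.872768 = 0.5995.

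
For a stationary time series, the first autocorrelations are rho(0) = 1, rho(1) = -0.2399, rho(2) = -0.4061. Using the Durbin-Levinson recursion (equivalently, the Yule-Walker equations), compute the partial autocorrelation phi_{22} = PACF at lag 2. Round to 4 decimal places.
\phi_{22} = -0.4920

The PACF at lag k is phi_{kk}, the last component of the solution
to the Yule-Walker system G_k phi = r_k where
  (G_k)_{ij} = rho(|i - j|), (r_k)_i = rho(i), i,j = 1..k.
Equivalently, Durbin-Levinson gives phi_{kk} iteratively:
  phi_{11} = rho(1)
  phi_{kk} = [rho(k) - sum_{j=1..k-1} phi_{k-1,j} rho(k-j)]
            / [1 - sum_{j=1..k-1} phi_{k-1,j} rho(j)],
  phi_{k,j} = phi_{k-1,j} - phi_{kk} phi_{k-1,k-j},  j = 1..k-1.
Step k = 1:
  phi_11 = rho(1) = -0.2399.
Step k = 2:
  phi_22 = [rho(2) - phi_11 rho(1)] / [1 - phi_11 rho(1)] = [-0.4061 - (-0.2399)(-0.2399)] / [1 - (-0.2399)(-0.2399)]
         = -0.46365201 / 0.94244799 = -0.492.
Therefore phi_{22} = -0.4920.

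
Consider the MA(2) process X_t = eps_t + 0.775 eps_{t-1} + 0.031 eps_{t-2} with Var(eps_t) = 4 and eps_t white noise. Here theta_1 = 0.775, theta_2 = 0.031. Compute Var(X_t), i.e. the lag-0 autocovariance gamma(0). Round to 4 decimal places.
\gamma(0) = 6.4063

For an MA(q) process X_t = eps_t + sum_i theta_i eps_{t-i} with
Var(eps_t) = sigma^2, the variance is
  gamma(0) = sigma^2 * (1 + sum_i theta_i^2).
  sum_i theta_i^2 = (0.775)^2 + (0.031)^2 = 0.600625 + 0.000961 = 0.601586.
  gamma(0) = 4 * (1 + 0.601586) = 4 * 1.601586 = 6.406344, which rounds to 6.4063.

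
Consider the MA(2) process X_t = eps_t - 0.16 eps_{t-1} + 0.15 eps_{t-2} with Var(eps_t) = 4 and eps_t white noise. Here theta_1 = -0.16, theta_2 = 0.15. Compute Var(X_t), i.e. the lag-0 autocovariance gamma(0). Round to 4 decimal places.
\gamma(0) = 4.1924

For an MA(q) process X_t = eps_t + sum_i theta_i eps_{t-i} with
Var(eps_t) = sigma^2, the variance is
  gamma(0) = sigma^2 * (1 + sum_i theta_i^2).
  sum_i theta_i^2 = (-0.16)^2 + (0.15)^2 = 0.0256 + 0.0225 = 0.0481.
  gamma(0) = 4 * (1 + 0.0481) = 4 * 1.0481 = 4.1924.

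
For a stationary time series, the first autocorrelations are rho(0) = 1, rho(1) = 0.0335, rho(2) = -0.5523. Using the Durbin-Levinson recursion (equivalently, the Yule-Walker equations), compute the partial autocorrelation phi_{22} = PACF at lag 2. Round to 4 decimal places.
\phi_{22} = -0.5540

The PACF at lag k is phi_{kk}, the last component of the solution
to the Yule-Walker system G_k phi = r_k where
  (G_k)_{ij} = rho(|i - j|), (r_k)_i = rho(i), i,j = 1..k.
Equivalently, Durbin-Levinson gives phi_{kk} iteratively:
  phi_{11} = rho(1)
  phi_{kk} = [rho(k) - sum_{j=1..k-1} phi_{k-1,j} rho(k-j)]
            / [1 - sum_{j=1..k-1} phi_{k-1,j} rho(j)],
  phi_{k,j} = phi_{k-1,j} - phi_{kk} phi_{k-1,k-j},  j = 1..k-1.
Step k = 1:
  phi_11 = rho(1) = 0.0335.
Step k = 2:
  phi_22 = [rho(2) - phi_11 rho(1)] / [1 - phi_11 rho(1)] = [-0.5523 - (0.0335)(0.0335)] / [1 - (0.0335)(0.0335)]
         = -0.55342225 / 0.99887775 = -0.554.
Therefore phi_{22} = -0.5540.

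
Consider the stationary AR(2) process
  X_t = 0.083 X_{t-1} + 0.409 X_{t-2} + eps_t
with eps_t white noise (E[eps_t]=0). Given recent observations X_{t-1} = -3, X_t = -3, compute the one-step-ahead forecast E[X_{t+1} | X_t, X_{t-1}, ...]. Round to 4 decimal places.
E[X_{t+1} \mid \mathcal F_t] = -1.4760

For an AR(p) model X_t = c + sum_i phi_i X_{t-i} + eps_t, the
one-step-ahead conditional mean is
  E[X_{t+1} | X_t, ...] = c + sum_i phi_i X_{t+1-i}.
Substitute known values:
  E[X_{t+1} | ...] = (0.083) * (-3) + (0.409) * (-3)
                   = -1.4760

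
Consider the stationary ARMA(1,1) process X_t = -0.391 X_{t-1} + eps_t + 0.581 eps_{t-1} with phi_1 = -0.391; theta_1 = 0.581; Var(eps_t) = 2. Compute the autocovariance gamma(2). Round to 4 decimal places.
\gamma(2) = -0.1355

Multiply the model equation by X_{t-k} and take expectations. With theta_0 = psi_0 = 1 and psi_j the MA(infinity) weights, this gives
  gamma(k) - sum_i phi_i gamma(k-i) = c_k,
  c_k = sigma^2 * sum_{j=k..q} theta_j psi_{j-k}   (c_k = 0 for k > q),
using gamma(-m) = gamma(m).
psi-weights needed (psi_j = theta_j + sum_i phi_i psi_{j-i}):
  psi_1 = theta_1 + phi_1 = 0.581 + (-0.391) = 0.19
Right-hand sides:
  c_0 = sigma^2 (1 + theta_1 psi_1) = 2 * (1 + (0.581)(0.19)) = 2 * 1.11039 = 2.22078
  c_1 = sigma^2 theta_1 = 2 * (0.581) = 1.162
  c_2 = 0
Equations for k = 0 and k = 1 (AR order 1):
  gamma(0) = phi_1 gamma(1) + c_0
  gamma(1) = phi_1 gamma(0) + c_1
Substituting the second into the first: gamma(0) (1 - phi_1^2) = c_0 + phi_1 c_1, so
  gamma(0) = (c_0 + phi_1 c_1) / (1 - phi_1^2) = (2.22078 + (-0.391)(1.162)) / (1 - (-0.391)^2) = 1.766438 / 0.847119 = 2.08523.
  gamma(1) = phi_1 gamma(0) + c_1 = (-0.391)(2.08523) + (1.162) = 0.346675.
For k = 2 (> q): gamma(2) = phi_1 gamma(1) = (-0.391)(0.346675) = -0.13555.
Therefore gamma(2) = -0.1355 (to 4 decimal places).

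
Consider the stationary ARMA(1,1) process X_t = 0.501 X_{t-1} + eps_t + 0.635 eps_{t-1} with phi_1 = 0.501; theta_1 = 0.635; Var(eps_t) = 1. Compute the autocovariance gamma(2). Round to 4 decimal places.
\gamma(2) = 1.0016

Multiply the model equation by X_{t-k} and take expectations. With theta_0 = psi_0 = 1 and psi_j the MA(infinity) weights, this gives
  gamma(k) - sum_i phi_i gamma(k-i) = c_k,
  c_k = sigma^2 * sum_{j=k..q} theta_j psi_{j-k}   (c_k = 0 for k > q),
using gamma(-m) = gamma(m).
psi-weights needed (psi_j = theta_j + sum_i phi_i psi_{j-i}):
  psi_1 = theta_1 + phi_1 = 0.635 + (0.501) = 1.136
Right-hand sides:
  c_0 = sigma^2 (1 + theta_1 psi_1) = 1 * (1 + (0.635)(1.136)) = 1 * 1.72136 = 1.72136
  c_1 = sigma^2 theta_1 = 1 * (0.635) = 0.635
  c_2 = 0
Equations for k = 0 and k = 1 (AR order 1):
  gamma(0) = phi_1 gamma(1) + c_0
  gamma(1) = phi_1 gamma(0) + c_1
Substituting the second into the first: gamma(0) (1 - phi_1^2) = c_0 + phi_1 c_1, so
  gamma(0) = (c_0 + phi_1 c_1) / (1 - phi_1^2) = (1.72136 + (0.501)(0.635)) / (1 - (0.501)^2) = 2.039495 / 0.748999 = 2.722961.
  gamma(1) = phi_1 gamma(0) + c_1 = (0.501)(2.722961) + (0.635) = 1.999203.
For k = 2 (> q): gamma(2) = phi_1 gamma(1) = (0.501)(1.999203) = 1.001601.
Therefore gamma(2) = 1.0016 (to 4 decimal places).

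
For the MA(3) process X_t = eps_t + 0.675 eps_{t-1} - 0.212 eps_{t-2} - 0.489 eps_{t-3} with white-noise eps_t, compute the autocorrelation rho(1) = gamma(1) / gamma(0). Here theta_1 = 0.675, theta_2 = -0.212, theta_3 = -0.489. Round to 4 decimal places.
\rho(1) = 0.3653

For an MA(q) process with theta_0 = 1, the autocovariance is
  gamma(k) = sigma^2 * sum_{i=0..q-k} theta_i * theta_{i+k},
and rho(k) = gamma(k) / gamma(0). Sigma^2 cancels.
  numerator   = (1)*(0.675) + (0.675)*(-0.212) + (-0.212)*(-0.489) = 0.635568.
  denominator = (1)^2 + (0.675)^2 + (-0.212)^2 + (-0.489)^2 = 1.73969.
  rho(1) = 0.635568 / 1.73969 = 0.3653.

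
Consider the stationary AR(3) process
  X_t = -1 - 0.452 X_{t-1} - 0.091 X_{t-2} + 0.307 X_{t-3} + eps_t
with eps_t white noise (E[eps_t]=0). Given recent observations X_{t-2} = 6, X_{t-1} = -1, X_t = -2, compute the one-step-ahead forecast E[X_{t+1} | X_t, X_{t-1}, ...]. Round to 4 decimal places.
E[X_{t+1} \mid \mathcal F_t] = 1.8370

For an AR(p) model X_t = c + sum_i phi_i X_{t-i} + eps_t, the
one-step-ahead conditional mean is
  E[X_{t+1} | X_t, ...] = c + sum_i phi_i X_{t+1-i}.
Substitute known values:
  E[X_{t+1} | ...] = -1 + (-0.452) * (-2) + (-0.091) * (-1) + (0.307) * (6)
                   = 1.8370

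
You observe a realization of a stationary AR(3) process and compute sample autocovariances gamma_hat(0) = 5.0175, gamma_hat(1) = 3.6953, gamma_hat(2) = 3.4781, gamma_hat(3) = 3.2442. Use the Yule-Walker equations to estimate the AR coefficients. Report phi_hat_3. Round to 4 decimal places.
\hat\phi_{3} = 0.1510

The Yule-Walker equations for an AR(p) process read, in matrix form,
  Gamma_p phi = r_p,   with   (Gamma_p)_{ij} = gamma(|i - j|),
                       (r_p)_i = gamma(i),   i,j = 1..p.
Substitute the sample gammas (Toeplitz matrix and right-hand side of size 3):
  Gamma_p = [[5.0175, 3.6953, 3.4781], [3.6953, 5.0175, 3.6953], [3.4781, 3.6953, 5.0175]]
  r_p     = [3.6953, 3.4781, 3.2442]
Written out (R1..R3):
  (R1) 5.0175 phi_1 + 3.6953 phi_2 + 3.4781 phi_3 = 3.6953
  (R2) 3.6953 phi_1 + 5.0175 phi_2 + 3.6953 phi_3 = 3.4781
  (R3) 3.4781 phi_1 + 3.6953 phi_2 + 5.0175 phi_3 = 3.2442
Gaussian elimination:
  R2 <- R2 - (3.6953/5.0175) R1 = R2 - (0.736482) R1:  2.295977 phi_2 + 1.133741 phi_3 = 0.756577
  R3 <- R3 - (3.4781/5.0175) R1 = R3 - (0.693194) R1:  1.133741 phi_2 + 2.606503 phi_3 = 0.682641
  R3 <- R3 - (1.133741/2.295977) R2 = R3 - (0.493795) R2:  2.046668 phi_3 = 0.309047
Back-substitution:
  phi_hat_3 = 0.309047 / 2.046668 = 0.151
  phi_hat_2 = (0.756577 - (1.133741)(0.151)) / 2.295977 = 0.25496
  phi_hat_1 = (3.6953 - (3.6953)(0.25496) - (3.4781)(0.151)) / 5.0175 = 0.444037
So phi_hat = [0.4440, 0.2550, 0.1510].
Therefore phi_hat_3 = 0.1510.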